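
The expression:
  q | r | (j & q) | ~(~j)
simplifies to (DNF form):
j | q | r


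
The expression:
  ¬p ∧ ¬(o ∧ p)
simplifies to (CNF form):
¬p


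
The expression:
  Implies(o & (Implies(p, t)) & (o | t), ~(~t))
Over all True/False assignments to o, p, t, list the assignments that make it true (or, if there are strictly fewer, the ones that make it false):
is false only for:
  o=True, p=False, t=False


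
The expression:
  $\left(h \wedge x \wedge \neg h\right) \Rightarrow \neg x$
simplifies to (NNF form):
$\text{True}$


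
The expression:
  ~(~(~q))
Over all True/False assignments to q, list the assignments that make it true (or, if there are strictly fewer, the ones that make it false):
is true only for:
  q=False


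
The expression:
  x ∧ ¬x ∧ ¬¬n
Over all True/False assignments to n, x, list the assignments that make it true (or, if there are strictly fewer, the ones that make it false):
is never true.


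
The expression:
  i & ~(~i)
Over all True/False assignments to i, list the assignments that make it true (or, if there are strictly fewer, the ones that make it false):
is true only for:
  i=True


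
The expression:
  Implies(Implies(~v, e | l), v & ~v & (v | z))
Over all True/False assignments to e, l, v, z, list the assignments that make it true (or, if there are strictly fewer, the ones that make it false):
is true only for:
  e=False, l=False, v=False, z=False;
  e=False, l=False, v=False, z=True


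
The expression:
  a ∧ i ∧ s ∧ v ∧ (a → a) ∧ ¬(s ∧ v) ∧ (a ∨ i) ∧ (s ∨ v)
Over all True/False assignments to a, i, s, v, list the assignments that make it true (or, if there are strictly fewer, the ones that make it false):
is never true.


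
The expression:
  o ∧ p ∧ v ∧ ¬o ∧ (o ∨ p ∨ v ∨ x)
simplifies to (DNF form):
False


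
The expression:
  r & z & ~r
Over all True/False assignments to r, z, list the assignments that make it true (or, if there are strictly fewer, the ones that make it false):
is never true.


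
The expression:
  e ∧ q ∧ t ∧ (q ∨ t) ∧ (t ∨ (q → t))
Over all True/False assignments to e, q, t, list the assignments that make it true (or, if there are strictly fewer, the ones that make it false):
is true only for:
  e=True, q=True, t=True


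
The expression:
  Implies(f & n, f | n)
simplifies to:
True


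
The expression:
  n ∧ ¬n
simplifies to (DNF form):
False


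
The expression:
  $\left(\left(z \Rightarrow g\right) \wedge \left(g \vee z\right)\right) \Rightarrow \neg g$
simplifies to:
$\neg g$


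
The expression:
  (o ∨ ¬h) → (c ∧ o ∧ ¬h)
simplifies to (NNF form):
(h ∧ ¬o) ∨ (c ∧ o ∧ ¬h)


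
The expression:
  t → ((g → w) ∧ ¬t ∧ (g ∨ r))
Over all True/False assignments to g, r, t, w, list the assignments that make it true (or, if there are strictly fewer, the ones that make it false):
is true only for:
  g=False, r=False, t=False, w=False;
  g=False, r=False, t=False, w=True;
  g=False, r=True, t=False, w=False;
  g=False, r=True, t=False, w=True;
  g=True, r=False, t=False, w=False;
  g=True, r=False, t=False, w=True;
  g=True, r=True, t=False, w=False;
  g=True, r=True, t=False, w=True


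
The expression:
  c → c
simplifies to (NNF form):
True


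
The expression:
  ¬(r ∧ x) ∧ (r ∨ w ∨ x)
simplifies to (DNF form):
(r ∧ ¬x) ∨ (w ∧ ¬r) ∨ (x ∧ ¬r)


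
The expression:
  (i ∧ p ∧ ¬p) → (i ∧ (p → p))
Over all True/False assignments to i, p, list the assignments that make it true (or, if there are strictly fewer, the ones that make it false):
is always true.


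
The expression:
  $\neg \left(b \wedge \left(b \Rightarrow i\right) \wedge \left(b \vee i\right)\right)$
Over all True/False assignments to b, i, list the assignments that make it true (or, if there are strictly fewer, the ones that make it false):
is false only for:
  b=True, i=True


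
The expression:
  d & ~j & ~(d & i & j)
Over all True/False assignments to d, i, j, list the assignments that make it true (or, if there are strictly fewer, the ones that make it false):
is true only for:
  d=True, i=False, j=False;
  d=True, i=True, j=False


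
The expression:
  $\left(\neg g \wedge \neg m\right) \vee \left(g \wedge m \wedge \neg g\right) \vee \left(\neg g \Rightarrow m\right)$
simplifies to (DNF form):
$\text{True}$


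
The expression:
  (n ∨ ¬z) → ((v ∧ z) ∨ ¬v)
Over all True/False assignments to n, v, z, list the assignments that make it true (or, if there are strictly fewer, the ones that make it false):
is false only for:
  n=False, v=True, z=False;
  n=True, v=True, z=False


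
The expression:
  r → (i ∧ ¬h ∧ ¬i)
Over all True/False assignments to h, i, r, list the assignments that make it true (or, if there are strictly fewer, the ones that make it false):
is true only for:
  h=False, i=False, r=False;
  h=False, i=True, r=False;
  h=True, i=False, r=False;
  h=True, i=True, r=False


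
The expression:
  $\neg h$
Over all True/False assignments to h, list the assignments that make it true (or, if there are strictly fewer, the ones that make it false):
is true only for:
  h=False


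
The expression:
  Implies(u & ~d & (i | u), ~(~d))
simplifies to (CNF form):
d | ~u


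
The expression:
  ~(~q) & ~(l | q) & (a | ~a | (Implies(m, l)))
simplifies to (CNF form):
False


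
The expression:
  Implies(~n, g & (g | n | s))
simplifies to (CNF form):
g | n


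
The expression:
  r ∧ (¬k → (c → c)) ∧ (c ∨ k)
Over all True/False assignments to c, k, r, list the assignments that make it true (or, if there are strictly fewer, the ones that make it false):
is true only for:
  c=False, k=True, r=True;
  c=True, k=False, r=True;
  c=True, k=True, r=True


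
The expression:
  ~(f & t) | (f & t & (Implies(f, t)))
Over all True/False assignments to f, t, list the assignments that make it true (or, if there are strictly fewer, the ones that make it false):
is always true.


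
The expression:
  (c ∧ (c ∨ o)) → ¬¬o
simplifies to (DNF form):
o ∨ ¬c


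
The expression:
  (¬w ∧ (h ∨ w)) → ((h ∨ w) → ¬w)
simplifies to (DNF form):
True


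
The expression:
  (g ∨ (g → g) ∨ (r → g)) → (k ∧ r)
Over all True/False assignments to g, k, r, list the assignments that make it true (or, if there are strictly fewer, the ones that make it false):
is true only for:
  g=False, k=True, r=True;
  g=True, k=True, r=True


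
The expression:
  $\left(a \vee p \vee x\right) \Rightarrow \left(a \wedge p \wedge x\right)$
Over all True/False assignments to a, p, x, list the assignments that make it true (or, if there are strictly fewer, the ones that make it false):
is true only for:
  a=False, p=False, x=False;
  a=True, p=True, x=True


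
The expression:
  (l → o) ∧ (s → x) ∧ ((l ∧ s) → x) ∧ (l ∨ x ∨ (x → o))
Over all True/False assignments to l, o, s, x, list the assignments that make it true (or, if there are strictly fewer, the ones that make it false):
is false only for:
  l=False, o=False, s=True, x=False;
  l=False, o=True, s=True, x=False;
  l=True, o=False, s=False, x=False;
  l=True, o=False, s=False, x=True;
  l=True, o=False, s=True, x=False;
  l=True, o=False, s=True, x=True;
  l=True, o=True, s=True, x=False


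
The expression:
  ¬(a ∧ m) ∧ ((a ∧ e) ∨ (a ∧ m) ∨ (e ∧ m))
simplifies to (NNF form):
e ∧ (a ∨ m) ∧ (¬a ∨ ¬m)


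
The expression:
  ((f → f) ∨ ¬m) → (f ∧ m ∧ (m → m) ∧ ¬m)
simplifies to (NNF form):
False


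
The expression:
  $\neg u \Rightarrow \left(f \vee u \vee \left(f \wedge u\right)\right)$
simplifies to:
$f \vee u$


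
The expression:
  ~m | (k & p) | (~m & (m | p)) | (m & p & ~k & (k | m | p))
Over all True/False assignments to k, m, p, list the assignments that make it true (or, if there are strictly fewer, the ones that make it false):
is false only for:
  k=False, m=True, p=False;
  k=True, m=True, p=False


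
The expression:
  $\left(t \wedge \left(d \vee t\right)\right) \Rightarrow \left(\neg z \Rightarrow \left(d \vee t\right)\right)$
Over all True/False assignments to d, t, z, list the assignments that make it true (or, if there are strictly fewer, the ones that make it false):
is always true.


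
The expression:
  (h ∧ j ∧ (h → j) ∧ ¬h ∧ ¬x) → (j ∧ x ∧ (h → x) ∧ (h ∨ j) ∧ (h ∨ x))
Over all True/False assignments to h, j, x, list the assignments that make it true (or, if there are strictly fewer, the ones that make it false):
is always true.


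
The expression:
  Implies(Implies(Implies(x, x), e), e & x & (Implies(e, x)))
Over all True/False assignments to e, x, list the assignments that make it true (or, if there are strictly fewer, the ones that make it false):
is false only for:
  e=True, x=False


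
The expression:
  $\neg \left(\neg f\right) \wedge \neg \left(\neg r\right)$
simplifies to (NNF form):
$f \wedge r$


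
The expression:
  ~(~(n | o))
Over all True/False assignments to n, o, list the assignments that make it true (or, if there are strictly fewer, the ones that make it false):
is false only for:
  n=False, o=False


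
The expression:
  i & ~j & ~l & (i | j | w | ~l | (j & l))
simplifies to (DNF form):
i & ~j & ~l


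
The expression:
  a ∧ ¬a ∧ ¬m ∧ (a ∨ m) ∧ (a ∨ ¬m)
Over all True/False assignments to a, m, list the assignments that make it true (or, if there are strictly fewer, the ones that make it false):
is never true.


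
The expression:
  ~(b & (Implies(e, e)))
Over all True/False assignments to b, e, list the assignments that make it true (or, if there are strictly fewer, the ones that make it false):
is true only for:
  b=False, e=False;
  b=False, e=True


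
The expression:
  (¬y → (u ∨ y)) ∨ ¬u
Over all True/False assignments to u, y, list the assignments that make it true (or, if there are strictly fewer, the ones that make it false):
is always true.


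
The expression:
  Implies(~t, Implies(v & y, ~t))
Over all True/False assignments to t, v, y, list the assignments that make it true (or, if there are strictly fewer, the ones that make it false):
is always true.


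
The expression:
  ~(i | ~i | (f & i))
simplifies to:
False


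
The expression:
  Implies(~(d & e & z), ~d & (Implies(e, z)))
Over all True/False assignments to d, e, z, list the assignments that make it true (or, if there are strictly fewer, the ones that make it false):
is true only for:
  d=False, e=False, z=False;
  d=False, e=False, z=True;
  d=False, e=True, z=True;
  d=True, e=True, z=True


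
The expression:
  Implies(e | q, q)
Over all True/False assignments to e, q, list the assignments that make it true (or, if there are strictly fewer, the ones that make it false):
is false only for:
  e=True, q=False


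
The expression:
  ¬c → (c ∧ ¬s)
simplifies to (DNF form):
c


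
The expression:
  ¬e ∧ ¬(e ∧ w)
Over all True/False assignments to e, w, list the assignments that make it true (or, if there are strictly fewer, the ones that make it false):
is true only for:
  e=False, w=False;
  e=False, w=True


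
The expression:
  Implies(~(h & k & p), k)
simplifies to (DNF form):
k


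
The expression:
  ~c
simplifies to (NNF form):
~c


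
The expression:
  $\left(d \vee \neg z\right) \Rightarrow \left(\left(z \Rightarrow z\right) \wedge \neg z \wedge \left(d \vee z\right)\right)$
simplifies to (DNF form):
$\left(d \wedge \neg z\right) \vee \left(z \wedge \neg d\right)$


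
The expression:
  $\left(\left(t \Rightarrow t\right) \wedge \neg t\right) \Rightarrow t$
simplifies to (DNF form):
$t$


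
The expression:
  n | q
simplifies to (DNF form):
n | q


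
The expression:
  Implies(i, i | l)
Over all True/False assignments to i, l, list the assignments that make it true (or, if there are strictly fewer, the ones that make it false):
is always true.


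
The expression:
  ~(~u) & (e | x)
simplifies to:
u & (e | x)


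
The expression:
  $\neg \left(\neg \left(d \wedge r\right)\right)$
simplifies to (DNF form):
$d \wedge r$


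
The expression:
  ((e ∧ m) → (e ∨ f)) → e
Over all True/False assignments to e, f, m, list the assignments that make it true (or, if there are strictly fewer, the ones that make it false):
is true only for:
  e=True, f=False, m=False;
  e=True, f=False, m=True;
  e=True, f=True, m=False;
  e=True, f=True, m=True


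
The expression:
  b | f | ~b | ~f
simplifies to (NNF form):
True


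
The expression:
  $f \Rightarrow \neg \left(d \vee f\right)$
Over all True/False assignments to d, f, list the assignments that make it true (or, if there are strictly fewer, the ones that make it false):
is true only for:
  d=False, f=False;
  d=True, f=False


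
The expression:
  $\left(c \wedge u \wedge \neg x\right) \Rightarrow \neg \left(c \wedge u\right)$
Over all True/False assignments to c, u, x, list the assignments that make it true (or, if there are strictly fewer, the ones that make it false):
is false only for:
  c=True, u=True, x=False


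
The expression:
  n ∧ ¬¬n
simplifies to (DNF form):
n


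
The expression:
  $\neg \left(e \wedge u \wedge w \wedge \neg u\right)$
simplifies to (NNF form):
$\text{True}$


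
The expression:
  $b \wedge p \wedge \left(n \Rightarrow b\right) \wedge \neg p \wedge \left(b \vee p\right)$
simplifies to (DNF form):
$\text{False}$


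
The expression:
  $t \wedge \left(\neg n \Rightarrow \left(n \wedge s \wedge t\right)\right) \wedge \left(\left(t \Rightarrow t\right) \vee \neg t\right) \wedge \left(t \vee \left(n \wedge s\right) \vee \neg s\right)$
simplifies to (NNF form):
$n \wedge t$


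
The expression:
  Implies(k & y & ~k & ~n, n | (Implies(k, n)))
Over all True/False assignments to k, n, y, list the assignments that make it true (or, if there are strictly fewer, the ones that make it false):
is always true.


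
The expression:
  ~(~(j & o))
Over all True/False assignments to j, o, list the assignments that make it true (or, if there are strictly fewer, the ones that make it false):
is true only for:
  j=True, o=True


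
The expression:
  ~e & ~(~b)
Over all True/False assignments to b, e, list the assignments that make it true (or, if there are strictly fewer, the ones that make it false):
is true only for:
  b=True, e=False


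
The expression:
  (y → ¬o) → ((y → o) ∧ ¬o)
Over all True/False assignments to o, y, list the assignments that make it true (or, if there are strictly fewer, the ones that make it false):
is true only for:
  o=False, y=False;
  o=True, y=True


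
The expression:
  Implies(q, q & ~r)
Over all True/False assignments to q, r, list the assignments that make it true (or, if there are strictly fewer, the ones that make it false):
is false only for:
  q=True, r=True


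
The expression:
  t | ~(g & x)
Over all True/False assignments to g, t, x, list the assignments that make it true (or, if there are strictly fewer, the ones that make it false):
is false only for:
  g=True, t=False, x=True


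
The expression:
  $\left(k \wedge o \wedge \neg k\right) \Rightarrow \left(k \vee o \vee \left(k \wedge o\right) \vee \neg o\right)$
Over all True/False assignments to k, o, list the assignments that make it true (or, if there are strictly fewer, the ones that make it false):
is always true.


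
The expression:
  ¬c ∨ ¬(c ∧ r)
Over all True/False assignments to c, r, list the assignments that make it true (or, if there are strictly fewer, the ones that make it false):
is false only for:
  c=True, r=True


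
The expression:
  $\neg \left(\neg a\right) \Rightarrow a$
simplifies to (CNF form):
$\text{True}$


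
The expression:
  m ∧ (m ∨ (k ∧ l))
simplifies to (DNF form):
m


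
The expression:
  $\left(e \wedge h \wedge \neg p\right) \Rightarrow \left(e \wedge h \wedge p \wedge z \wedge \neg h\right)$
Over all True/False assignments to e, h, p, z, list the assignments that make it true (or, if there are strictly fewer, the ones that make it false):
is false only for:
  e=True, h=True, p=False, z=False;
  e=True, h=True, p=False, z=True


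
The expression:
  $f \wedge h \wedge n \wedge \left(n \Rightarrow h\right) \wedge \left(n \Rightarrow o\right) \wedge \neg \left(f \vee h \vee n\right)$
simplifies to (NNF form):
$\text{False}$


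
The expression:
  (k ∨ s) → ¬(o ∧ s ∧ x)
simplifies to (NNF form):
¬o ∨ ¬s ∨ ¬x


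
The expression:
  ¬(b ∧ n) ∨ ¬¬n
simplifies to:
True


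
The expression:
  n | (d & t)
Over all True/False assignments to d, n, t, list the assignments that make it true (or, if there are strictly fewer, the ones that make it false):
is false only for:
  d=False, n=False, t=False;
  d=False, n=False, t=True;
  d=True, n=False, t=False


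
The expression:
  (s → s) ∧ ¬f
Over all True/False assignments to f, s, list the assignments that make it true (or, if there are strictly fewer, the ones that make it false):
is true only for:
  f=False, s=False;
  f=False, s=True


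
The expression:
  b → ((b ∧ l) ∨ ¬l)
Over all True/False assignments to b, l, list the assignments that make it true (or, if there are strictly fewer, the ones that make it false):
is always true.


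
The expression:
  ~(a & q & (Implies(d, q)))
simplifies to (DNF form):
~a | ~q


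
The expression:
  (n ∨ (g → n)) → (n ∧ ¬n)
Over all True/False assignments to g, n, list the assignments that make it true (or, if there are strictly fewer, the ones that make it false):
is true only for:
  g=True, n=False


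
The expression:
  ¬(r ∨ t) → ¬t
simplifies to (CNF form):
True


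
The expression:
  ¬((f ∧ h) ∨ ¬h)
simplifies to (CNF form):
h ∧ ¬f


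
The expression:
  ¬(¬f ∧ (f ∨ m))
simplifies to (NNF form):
f ∨ ¬m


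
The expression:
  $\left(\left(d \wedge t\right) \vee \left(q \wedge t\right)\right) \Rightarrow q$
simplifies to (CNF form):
$q \vee \neg d \vee \neg t$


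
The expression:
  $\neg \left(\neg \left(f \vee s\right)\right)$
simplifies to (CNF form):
$f \vee s$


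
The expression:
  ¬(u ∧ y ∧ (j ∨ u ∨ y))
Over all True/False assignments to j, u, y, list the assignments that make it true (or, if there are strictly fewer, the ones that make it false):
is false only for:
  j=False, u=True, y=True;
  j=True, u=True, y=True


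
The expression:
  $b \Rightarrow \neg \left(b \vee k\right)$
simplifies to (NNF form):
$\neg b$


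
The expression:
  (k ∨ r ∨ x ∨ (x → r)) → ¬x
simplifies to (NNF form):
¬x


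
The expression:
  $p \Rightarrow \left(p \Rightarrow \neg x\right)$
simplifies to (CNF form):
$\neg p \vee \neg x$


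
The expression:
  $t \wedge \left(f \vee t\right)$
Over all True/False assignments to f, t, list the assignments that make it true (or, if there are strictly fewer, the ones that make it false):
is true only for:
  f=False, t=True;
  f=True, t=True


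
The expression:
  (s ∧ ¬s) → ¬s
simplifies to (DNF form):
True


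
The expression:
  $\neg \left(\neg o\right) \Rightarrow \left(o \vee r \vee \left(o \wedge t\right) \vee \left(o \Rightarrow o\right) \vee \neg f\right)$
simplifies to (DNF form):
$\text{True}$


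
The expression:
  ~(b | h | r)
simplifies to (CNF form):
~b & ~h & ~r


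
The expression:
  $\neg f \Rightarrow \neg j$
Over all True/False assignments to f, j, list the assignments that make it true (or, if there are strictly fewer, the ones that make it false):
is false only for:
  f=False, j=True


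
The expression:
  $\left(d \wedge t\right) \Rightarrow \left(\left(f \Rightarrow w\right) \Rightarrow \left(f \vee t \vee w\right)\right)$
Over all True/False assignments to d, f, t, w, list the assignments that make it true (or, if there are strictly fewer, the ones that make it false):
is always true.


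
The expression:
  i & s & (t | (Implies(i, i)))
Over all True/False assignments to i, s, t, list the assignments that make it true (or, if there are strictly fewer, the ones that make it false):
is true only for:
  i=True, s=True, t=False;
  i=True, s=True, t=True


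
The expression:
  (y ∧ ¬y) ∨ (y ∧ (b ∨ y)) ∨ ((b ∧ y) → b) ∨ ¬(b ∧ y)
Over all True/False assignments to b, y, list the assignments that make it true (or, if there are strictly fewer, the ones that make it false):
is always true.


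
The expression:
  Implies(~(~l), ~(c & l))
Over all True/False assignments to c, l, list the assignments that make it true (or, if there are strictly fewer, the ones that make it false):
is false only for:
  c=True, l=True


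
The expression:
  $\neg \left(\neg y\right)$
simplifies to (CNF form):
$y$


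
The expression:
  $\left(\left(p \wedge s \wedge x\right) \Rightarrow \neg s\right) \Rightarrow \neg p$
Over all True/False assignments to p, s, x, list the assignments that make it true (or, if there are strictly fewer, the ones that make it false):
is false only for:
  p=True, s=False, x=False;
  p=True, s=False, x=True;
  p=True, s=True, x=False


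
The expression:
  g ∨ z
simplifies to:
g ∨ z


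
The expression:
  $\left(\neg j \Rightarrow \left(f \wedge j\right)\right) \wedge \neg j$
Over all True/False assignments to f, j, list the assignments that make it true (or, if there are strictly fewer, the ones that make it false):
is never true.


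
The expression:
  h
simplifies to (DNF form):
h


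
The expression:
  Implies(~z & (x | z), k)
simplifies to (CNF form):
k | z | ~x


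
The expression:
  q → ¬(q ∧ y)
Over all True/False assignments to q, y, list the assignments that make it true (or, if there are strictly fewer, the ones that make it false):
is false only for:
  q=True, y=True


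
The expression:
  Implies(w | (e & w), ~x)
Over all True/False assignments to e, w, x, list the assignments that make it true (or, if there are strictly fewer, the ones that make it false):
is false only for:
  e=False, w=True, x=True;
  e=True, w=True, x=True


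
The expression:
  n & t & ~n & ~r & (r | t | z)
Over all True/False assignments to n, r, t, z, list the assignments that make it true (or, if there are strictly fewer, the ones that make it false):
is never true.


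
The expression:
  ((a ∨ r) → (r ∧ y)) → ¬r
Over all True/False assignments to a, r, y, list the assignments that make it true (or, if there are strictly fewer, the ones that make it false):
is false only for:
  a=False, r=True, y=True;
  a=True, r=True, y=True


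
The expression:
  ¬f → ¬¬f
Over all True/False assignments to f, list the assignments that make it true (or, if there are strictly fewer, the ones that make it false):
is true only for:
  f=True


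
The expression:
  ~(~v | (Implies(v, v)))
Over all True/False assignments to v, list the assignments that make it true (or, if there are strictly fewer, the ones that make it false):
is never true.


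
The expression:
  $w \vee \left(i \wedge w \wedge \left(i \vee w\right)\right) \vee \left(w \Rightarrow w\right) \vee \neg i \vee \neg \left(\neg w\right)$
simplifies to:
$\text{True}$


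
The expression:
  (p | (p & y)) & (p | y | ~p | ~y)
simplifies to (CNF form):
p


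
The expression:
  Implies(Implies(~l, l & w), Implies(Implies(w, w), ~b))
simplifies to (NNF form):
~b | ~l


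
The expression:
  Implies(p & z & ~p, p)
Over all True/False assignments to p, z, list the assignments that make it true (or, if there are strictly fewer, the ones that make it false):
is always true.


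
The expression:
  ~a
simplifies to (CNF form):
~a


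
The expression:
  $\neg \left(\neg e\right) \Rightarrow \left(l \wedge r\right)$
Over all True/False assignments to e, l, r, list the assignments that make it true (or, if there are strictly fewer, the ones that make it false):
is false only for:
  e=True, l=False, r=False;
  e=True, l=False, r=True;
  e=True, l=True, r=False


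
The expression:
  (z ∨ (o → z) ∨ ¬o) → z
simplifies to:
o ∨ z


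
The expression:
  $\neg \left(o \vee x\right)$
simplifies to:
$\neg o \wedge \neg x$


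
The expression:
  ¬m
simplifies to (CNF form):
¬m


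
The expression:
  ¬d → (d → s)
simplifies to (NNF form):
True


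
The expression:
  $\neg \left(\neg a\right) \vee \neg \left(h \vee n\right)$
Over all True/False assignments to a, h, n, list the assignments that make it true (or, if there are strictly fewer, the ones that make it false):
is false only for:
  a=False, h=False, n=True;
  a=False, h=True, n=False;
  a=False, h=True, n=True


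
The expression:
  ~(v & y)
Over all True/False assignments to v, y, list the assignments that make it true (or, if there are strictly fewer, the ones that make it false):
is false only for:
  v=True, y=True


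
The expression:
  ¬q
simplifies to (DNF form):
¬q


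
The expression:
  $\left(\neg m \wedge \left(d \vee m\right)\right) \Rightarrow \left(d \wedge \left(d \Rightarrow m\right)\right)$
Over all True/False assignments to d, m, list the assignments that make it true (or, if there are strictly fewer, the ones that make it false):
is false only for:
  d=True, m=False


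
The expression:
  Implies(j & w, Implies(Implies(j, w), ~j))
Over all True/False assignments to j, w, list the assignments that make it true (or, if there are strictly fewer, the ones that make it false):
is false only for:
  j=True, w=True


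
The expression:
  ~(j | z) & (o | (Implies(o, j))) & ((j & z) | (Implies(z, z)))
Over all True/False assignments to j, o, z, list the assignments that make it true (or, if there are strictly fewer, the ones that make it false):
is true only for:
  j=False, o=False, z=False;
  j=False, o=True, z=False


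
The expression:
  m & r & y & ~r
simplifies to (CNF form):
False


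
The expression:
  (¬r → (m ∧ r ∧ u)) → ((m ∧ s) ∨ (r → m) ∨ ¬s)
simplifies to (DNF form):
m ∨ ¬r ∨ ¬s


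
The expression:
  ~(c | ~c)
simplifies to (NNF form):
False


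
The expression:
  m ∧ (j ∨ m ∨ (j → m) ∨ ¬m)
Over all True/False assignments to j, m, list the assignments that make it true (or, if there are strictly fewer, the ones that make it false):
is true only for:
  j=False, m=True;
  j=True, m=True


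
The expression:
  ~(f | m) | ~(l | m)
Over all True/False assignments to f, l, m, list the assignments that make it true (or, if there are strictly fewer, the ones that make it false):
is true only for:
  f=False, l=False, m=False;
  f=False, l=True, m=False;
  f=True, l=False, m=False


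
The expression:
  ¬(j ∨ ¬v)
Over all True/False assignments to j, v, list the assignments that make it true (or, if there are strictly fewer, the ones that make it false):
is true only for:
  j=False, v=True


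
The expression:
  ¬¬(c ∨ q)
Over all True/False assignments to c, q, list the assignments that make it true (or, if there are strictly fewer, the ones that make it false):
is false only for:
  c=False, q=False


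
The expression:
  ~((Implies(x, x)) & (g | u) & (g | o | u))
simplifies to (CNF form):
~g & ~u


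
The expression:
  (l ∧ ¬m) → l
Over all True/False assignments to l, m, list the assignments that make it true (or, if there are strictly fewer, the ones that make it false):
is always true.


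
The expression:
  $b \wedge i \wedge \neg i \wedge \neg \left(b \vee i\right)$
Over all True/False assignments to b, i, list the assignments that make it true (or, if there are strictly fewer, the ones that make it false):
is never true.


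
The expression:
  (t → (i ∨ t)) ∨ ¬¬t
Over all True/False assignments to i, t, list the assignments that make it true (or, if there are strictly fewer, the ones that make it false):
is always true.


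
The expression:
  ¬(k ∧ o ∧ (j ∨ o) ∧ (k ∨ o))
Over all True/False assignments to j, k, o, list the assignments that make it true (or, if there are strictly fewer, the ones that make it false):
is false only for:
  j=False, k=True, o=True;
  j=True, k=True, o=True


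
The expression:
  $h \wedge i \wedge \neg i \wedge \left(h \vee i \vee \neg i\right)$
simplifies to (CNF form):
$\text{False}$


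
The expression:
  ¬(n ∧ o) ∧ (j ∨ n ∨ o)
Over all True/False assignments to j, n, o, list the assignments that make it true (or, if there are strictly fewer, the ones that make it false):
is false only for:
  j=False, n=False, o=False;
  j=False, n=True, o=True;
  j=True, n=True, o=True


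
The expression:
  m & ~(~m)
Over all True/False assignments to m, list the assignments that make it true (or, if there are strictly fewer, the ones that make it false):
is true only for:
  m=True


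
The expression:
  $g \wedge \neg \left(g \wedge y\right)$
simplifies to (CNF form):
$g \wedge \neg y$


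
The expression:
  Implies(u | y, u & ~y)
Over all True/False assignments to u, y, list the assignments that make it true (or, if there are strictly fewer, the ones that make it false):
is true only for:
  u=False, y=False;
  u=True, y=False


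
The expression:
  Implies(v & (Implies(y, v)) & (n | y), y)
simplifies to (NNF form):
y | ~n | ~v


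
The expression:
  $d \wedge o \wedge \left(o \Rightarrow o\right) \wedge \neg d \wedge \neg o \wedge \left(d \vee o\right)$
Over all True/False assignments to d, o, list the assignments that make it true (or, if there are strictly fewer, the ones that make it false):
is never true.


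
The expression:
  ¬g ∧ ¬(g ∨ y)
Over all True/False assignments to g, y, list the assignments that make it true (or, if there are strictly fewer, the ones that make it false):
is true only for:
  g=False, y=False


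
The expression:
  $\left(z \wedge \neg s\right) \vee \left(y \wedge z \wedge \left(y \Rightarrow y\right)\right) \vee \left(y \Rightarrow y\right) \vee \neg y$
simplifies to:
$\text{True}$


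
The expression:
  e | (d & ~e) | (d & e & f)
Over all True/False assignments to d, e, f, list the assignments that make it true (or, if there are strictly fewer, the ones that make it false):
is false only for:
  d=False, e=False, f=False;
  d=False, e=False, f=True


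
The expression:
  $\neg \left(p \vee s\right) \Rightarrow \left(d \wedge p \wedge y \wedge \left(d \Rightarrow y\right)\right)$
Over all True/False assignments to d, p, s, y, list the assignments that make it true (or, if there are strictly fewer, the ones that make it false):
is false only for:
  d=False, p=False, s=False, y=False;
  d=False, p=False, s=False, y=True;
  d=True, p=False, s=False, y=False;
  d=True, p=False, s=False, y=True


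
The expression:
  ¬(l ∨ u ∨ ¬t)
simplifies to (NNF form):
t ∧ ¬l ∧ ¬u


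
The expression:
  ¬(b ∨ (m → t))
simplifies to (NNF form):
m ∧ ¬b ∧ ¬t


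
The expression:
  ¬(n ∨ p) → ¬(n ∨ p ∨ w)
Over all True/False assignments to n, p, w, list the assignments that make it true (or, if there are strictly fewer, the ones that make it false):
is false only for:
  n=False, p=False, w=True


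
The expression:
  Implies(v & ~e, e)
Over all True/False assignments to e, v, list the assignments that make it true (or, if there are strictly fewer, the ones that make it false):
is false only for:
  e=False, v=True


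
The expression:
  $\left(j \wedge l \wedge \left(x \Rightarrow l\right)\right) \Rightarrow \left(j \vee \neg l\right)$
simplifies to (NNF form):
$\text{True}$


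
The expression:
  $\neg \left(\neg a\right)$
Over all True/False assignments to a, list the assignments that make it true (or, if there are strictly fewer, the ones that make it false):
is true only for:
  a=True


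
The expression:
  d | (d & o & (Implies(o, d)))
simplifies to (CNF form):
d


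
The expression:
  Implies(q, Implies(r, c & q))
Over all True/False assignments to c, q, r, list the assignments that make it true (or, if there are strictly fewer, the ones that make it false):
is false only for:
  c=False, q=True, r=True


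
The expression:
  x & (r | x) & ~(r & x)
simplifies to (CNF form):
x & ~r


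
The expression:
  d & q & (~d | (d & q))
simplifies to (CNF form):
d & q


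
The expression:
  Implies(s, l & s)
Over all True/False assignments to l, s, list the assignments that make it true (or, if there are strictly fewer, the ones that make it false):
is false only for:
  l=False, s=True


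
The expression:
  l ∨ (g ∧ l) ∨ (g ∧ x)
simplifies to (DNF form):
l ∨ (g ∧ x)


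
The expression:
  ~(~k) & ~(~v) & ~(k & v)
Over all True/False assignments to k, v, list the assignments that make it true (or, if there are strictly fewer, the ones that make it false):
is never true.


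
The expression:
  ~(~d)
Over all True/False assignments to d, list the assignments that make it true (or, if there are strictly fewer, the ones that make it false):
is true only for:
  d=True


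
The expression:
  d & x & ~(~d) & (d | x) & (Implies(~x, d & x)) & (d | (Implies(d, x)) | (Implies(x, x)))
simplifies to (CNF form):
d & x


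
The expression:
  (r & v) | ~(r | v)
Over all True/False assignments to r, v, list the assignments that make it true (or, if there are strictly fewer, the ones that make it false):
is true only for:
  r=False, v=False;
  r=True, v=True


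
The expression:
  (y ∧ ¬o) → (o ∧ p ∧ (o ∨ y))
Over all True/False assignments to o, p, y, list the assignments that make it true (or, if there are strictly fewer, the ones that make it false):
is false only for:
  o=False, p=False, y=True;
  o=False, p=True, y=True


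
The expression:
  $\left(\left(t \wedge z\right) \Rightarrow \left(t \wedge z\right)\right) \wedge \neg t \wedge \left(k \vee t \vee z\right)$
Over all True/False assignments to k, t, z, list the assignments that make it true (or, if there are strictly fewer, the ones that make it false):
is true only for:
  k=False, t=False, z=True;
  k=True, t=False, z=False;
  k=True, t=False, z=True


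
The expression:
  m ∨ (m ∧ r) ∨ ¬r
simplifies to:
m ∨ ¬r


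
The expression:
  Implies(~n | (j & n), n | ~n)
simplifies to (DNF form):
True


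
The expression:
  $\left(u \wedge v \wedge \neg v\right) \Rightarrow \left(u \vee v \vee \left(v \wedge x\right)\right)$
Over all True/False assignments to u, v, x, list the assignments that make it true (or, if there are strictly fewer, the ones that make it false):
is always true.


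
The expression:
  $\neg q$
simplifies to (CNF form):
$\neg q$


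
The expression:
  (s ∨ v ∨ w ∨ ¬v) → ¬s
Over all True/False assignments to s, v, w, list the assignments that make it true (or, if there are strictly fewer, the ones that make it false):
is true only for:
  s=False, v=False, w=False;
  s=False, v=False, w=True;
  s=False, v=True, w=False;
  s=False, v=True, w=True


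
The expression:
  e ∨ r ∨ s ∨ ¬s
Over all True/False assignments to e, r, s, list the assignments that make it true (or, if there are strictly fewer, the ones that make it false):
is always true.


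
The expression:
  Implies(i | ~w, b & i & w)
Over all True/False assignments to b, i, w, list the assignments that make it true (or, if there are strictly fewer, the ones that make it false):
is true only for:
  b=False, i=False, w=True;
  b=True, i=False, w=True;
  b=True, i=True, w=True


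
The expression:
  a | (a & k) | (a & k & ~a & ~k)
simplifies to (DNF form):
a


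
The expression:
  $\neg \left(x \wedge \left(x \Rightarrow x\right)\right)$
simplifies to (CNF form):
$\neg x$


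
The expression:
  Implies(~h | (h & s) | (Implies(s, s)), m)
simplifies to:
m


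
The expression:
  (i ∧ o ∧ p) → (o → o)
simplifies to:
True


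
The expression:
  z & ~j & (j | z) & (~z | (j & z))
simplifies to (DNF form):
False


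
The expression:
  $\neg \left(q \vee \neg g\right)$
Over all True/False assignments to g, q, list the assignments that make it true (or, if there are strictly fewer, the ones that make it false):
is true only for:
  g=True, q=False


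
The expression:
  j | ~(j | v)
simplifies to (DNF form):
j | ~v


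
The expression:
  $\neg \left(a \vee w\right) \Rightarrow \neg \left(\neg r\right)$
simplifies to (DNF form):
$a \vee r \vee w$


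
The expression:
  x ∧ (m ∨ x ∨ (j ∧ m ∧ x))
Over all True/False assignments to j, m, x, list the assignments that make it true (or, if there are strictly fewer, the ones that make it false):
is true only for:
  j=False, m=False, x=True;
  j=False, m=True, x=True;
  j=True, m=False, x=True;
  j=True, m=True, x=True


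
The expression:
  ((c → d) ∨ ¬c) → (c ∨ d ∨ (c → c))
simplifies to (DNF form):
True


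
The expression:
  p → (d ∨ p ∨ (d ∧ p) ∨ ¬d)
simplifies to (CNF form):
True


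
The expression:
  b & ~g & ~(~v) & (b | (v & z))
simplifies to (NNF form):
b & v & ~g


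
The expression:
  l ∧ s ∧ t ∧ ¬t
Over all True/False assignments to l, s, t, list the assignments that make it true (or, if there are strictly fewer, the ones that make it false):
is never true.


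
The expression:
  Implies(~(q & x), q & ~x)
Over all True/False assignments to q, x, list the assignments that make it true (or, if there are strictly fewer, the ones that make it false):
is true only for:
  q=True, x=False;
  q=True, x=True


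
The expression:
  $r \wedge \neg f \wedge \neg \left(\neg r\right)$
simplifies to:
$r \wedge \neg f$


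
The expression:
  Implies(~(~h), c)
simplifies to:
c | ~h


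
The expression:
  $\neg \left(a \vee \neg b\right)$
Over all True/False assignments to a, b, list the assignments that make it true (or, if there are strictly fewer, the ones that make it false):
is true only for:
  a=False, b=True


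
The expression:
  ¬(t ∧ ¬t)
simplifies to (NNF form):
True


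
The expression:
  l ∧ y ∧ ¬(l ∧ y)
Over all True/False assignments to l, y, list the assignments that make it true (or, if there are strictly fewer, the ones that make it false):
is never true.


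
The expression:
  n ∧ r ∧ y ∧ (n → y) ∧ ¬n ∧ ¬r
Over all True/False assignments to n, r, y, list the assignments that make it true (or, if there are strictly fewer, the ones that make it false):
is never true.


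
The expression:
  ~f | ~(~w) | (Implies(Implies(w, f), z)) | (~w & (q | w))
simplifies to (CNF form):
q | w | z | ~f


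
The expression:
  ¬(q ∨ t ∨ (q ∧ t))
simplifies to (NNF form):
¬q ∧ ¬t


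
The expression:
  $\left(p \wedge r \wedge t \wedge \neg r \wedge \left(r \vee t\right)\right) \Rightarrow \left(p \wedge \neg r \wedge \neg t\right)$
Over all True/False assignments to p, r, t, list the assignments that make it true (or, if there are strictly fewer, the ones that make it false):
is always true.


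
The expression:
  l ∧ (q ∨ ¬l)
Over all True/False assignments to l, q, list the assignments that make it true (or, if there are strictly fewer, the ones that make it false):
is true only for:
  l=True, q=True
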